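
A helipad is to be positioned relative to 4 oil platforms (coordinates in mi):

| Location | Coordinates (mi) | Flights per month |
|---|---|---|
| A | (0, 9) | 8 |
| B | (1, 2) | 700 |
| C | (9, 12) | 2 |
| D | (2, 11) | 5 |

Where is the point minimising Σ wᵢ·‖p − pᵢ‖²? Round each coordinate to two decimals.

The minimiser of Σwᵢ‖p−pᵢ‖² is the weighted centroid p* = (Σwᵢpᵢ)/(Σwᵢ).
Σwᵢ = 715.
Σwᵢxᵢ = 8·0 + 700·1 + 2·9 + 5·2 = 728.
Σwᵢyᵢ = 8·9 + 700·2 + 2·12 + 5·11 = 1551.
x* = 728/715 = 1.02, y* = 1551/715 = 2.17.

(1.02, 2.17)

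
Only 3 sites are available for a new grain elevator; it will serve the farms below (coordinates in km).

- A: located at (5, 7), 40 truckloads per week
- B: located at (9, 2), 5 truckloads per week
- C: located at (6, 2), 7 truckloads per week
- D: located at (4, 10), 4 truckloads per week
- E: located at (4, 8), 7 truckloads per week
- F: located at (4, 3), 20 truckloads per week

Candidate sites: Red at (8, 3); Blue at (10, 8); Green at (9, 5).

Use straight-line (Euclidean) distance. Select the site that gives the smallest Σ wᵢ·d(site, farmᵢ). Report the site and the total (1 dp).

Total weighted distance at each candidate:
  Red (8, 3): total = 379.8
  Blue (10, 8): total = 508.4
  Green (9, 5): total = 400.4
Minimum is at Red with total 379.8 km.

Red, total 379.8 km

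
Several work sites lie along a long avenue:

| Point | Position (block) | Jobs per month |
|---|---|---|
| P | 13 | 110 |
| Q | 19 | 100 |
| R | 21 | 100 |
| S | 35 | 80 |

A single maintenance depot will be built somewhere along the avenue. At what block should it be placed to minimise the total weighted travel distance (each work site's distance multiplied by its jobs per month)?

x = 19

For a sum of weighted absolute distances on a line, the optimum is the weighted median (not the mean). Total weight W = 390; half-weight = 195.
Sort by position and accumulate weight:
  block 13 (P, w=110) → cum 110
  block 19 (Q, w=100) → cum 210  ≥ 195 → median here
  block 21 (R, w=100) → cum 310
  block 35 (S, w=80) → cum 390
Optimal location: block 19.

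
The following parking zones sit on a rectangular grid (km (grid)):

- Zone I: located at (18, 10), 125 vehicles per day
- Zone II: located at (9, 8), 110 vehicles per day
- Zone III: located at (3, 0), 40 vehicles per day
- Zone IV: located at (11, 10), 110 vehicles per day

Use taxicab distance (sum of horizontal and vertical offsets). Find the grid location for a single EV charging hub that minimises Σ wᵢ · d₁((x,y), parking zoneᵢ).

(11, 10)

Manhattan distance separates: Σwᵢ(|x−xᵢ|+|y−yᵢ|) = Σwᵢ|x−xᵢ| + Σwᵢ|y−yᵢ|, so x and y are optimised independently as 1-D weighted medians.
Total weight W = 385; half = 192.5.
x-coordinate, sorted with cumulative weight:
  x=3 (Zone III, w=40) cum 40
  x=9 (Zone II, w=110) cum 150
  x=11 (Zone IV, w=110) cum 260  ← median
  x=18 (Zone I, w=125) cum 385
⇒ x* = 11
y-coordinate, sorted with cumulative weight:
  y=0 (Zone III, w=40) cum 40
  y=8 (Zone II, w=110) cum 150
  y=10 (Zone I, w=125) cum 275  ← median
  y=10 (Zone IV, w=110) cum 385
⇒ y* = 10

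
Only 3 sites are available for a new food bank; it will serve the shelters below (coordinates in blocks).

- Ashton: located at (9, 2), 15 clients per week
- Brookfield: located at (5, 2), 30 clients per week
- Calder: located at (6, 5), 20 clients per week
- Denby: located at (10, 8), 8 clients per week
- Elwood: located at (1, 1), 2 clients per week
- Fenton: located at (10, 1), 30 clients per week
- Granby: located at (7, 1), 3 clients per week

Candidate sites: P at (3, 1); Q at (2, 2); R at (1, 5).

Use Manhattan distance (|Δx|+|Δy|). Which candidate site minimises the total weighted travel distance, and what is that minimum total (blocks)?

Total weighted distance at each candidate:
  P (3, 1): total = 673
  Q (2, 2): total = 739
  R (1, 5): total = 999
Minimum is at P with total 673 blocks.

P, total 673 blocks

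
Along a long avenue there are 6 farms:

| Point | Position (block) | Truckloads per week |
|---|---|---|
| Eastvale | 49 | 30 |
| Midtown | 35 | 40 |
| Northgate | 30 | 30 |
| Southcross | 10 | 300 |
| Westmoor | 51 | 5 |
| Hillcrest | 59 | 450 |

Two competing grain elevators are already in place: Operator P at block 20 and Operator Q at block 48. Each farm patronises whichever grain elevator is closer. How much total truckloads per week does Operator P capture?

The indifferent point is the midpoint (20+48)/2 = 34; farms left of it (closer to Operator P at 20) go to Operator P, those right go to Operator Q.
  Southcross at 10 (w=300) → Operator P
  Northgate at 30 (w=30) → Operator P
  Midtown at 35 (w=40) → Operator Q
  Eastvale at 49 (w=30) → Operator Q
  Westmoor at 51 (w=5) → Operator Q
  Hillcrest at 59 (w=450) → Operator Q
Operator P captures 330; Operator Q captures 525.

330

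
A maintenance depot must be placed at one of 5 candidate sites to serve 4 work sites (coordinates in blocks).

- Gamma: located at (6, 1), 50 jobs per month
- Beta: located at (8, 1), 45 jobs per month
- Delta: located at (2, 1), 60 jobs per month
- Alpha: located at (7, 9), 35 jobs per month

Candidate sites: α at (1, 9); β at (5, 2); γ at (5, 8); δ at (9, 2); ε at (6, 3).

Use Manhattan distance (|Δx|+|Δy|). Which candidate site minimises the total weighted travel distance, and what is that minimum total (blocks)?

Total weighted distance at each candidate:
  α (1, 9): total = 2075
  β (5, 2): total = 835
  γ (5, 8): total = 1555
  δ (9, 2): total = 1085
  ε (6, 3): total = 885
Minimum is at β with total 835 blocks.

β, total 835 blocks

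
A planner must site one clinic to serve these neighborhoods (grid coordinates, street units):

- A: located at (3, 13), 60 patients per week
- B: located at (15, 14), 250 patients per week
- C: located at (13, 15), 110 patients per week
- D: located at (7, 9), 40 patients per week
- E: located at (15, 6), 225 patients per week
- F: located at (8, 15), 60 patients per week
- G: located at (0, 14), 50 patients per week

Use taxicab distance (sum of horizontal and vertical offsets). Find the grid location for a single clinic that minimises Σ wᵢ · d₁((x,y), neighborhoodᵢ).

Manhattan distance separates: Σwᵢ(|x−xᵢ|+|y−yᵢ|) = Σwᵢ|x−xᵢ| + Σwᵢ|y−yᵢ|, so x and y are optimised independently as 1-D weighted medians.
Total weight W = 795; half = 397.5.
x-coordinate, sorted with cumulative weight:
  x=0 (G, w=50) cum 50
  x=3 (A, w=60) cum 110
  x=7 (D, w=40) cum 150
  x=8 (F, w=60) cum 210
  x=13 (C, w=110) cum 320
  x=15 (B, w=250) cum 570  ← median
  x=15 (E, w=225) cum 795
⇒ x* = 15
y-coordinate, sorted with cumulative weight:
  y=6 (E, w=225) cum 225
  y=9 (D, w=40) cum 265
  y=13 (A, w=60) cum 325
  y=14 (B, w=250) cum 575  ← median
  y=14 (G, w=50) cum 625
  y=15 (C, w=110) cum 735
  y=15 (F, w=60) cum 795
⇒ y* = 14

(15, 14)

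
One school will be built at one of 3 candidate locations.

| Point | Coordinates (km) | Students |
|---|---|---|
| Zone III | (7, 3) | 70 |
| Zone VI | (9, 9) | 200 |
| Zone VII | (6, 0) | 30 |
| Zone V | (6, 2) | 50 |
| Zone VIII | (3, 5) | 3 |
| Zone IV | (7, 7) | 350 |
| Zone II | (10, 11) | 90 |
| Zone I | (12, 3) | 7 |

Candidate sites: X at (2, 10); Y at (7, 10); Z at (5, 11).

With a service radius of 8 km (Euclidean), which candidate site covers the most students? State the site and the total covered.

Coverage radius r = 8 km; a point is covered iff (Δx)²+(Δy)² ≤ 8² = 64.
  X (2, 10): covers {Zone VI, Zone VIII, Zone IV} → 553
  Y (7, 10): covers {Zone III, Zone VI, Zone VIII, Zone IV, Zone II} → 713
  Z (5, 11): covers {Zone VI, Zone VIII, Zone IV, Zone II} → 643
Maximum coverage at Y: 713 students.

Y, covering 713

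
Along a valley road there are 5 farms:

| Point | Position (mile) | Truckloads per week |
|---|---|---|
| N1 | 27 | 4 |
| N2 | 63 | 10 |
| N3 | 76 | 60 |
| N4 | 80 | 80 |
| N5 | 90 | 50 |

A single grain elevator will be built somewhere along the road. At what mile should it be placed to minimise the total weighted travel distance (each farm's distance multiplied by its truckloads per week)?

For a sum of weighted absolute distances on a line, the optimum is the weighted median (not the mean). Total weight W = 204; half-weight = 102.
Sort by position and accumulate weight:
  mile 27 (N1, w=4) → cum 4
  mile 63 (N2, w=10) → cum 14
  mile 76 (N3, w=60) → cum 74
  mile 80 (N4, w=80) → cum 154  ≥ 102 → median here
  mile 90 (N5, w=50) → cum 204
Optimal location: mile 80.

x = 80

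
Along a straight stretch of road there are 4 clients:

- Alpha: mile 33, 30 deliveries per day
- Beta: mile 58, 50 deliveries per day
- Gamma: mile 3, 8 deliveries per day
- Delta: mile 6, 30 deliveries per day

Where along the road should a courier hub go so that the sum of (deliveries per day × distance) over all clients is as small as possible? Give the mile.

For a sum of weighted absolute distances on a line, the optimum is the weighted median (not the mean). Total weight W = 118; half-weight = 59.
Sort by position and accumulate weight:
  mile 3 (Gamma, w=8) → cum 8
  mile 6 (Delta, w=30) → cum 38
  mile 33 (Alpha, w=30) → cum 68  ≥ 59 → median here
  mile 58 (Beta, w=50) → cum 118
Optimal location: mile 33.

x = 33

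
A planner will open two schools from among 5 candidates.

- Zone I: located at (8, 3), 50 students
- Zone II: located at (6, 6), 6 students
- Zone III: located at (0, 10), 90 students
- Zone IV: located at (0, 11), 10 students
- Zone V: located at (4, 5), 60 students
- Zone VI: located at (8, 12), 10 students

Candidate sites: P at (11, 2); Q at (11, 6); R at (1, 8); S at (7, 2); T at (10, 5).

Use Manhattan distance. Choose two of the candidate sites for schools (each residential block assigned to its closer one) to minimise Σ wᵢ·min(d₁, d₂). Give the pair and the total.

{R, S}, total 910

Evaluate every pair (each demand assigned to the nearer of the two):
  {R, S}: total = 910
  {R, T}: total = 990
  {P, R}: total = 1022
  {Q, R}: total = 1090
  {Q, S}: total = 2090
  {S, T}: total = 2090
  {P, S}: total = 2110
  {P, T}: total = 2190
  {Q, T}: total = 2190
  {P, Q}: total = 2310
Best pair: {R, S} with total 910.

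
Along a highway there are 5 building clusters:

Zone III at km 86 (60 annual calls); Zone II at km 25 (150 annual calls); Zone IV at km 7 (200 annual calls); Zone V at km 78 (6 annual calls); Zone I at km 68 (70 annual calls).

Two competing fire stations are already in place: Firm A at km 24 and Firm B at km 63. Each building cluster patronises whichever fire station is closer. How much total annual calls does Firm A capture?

The indifferent point is the midpoint (24+63)/2 = 43.5; building clusters left of it (closer to Firm A at 24) go to Firm A, those right go to Firm B.
  Zone IV at 7 (w=200) → Firm A
  Zone II at 25 (w=150) → Firm A
  Zone I at 68 (w=70) → Firm B
  Zone V at 78 (w=6) → Firm B
  Zone III at 86 (w=60) → Firm B
Firm A captures 350; Firm B captures 136.

350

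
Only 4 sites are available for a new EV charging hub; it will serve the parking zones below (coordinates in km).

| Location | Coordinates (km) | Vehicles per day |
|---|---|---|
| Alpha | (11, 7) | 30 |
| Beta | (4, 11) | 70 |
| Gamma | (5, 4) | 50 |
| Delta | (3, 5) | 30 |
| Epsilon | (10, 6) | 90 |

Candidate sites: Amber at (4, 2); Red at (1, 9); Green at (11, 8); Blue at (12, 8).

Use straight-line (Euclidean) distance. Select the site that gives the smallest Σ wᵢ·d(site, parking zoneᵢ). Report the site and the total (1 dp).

Total weighted distance at each candidate:
  Amber (4, 2): total = 1743.7
  Red (1, 9): total = 1866.5
  Green (11, 8): total = 1381.2
  Blue (12, 8): total = 1582.8
Minimum is at Green with total 1381.2 km.

Green, total 1381.2 km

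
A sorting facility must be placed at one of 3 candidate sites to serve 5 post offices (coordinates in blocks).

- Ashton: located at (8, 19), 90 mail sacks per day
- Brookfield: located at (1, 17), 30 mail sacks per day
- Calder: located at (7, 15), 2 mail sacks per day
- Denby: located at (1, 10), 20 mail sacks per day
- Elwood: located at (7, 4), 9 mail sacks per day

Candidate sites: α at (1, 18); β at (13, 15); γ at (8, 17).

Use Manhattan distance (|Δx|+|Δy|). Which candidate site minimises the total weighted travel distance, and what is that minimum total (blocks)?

Total weighted distance at each candidate:
  α (1, 18): total = 1108
  β (13, 15): total = 1735
  γ (8, 17): total = 802
Minimum is at γ with total 802 blocks.

γ, total 802 blocks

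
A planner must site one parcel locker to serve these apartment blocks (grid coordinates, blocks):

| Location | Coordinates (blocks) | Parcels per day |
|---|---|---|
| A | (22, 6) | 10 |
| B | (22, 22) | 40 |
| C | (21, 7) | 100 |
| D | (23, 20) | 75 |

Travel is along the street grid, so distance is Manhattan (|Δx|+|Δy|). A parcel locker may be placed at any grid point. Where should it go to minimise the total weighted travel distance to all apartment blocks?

Manhattan distance separates: Σwᵢ(|x−xᵢ|+|y−yᵢ|) = Σwᵢ|x−xᵢ| + Σwᵢ|y−yᵢ|, so x and y are optimised independently as 1-D weighted medians.
Total weight W = 225; half = 112.5.
x-coordinate, sorted with cumulative weight:
  x=21 (C, w=100) cum 100
  x=22 (A, w=10) cum 110
  x=22 (B, w=40) cum 150  ← median
  x=23 (D, w=75) cum 225
⇒ x* = 22
y-coordinate, sorted with cumulative weight:
  y=6 (A, w=10) cum 10
  y=7 (C, w=100) cum 110
  y=20 (D, w=75) cum 185  ← median
  y=22 (B, w=40) cum 225
⇒ y* = 20

(22, 20)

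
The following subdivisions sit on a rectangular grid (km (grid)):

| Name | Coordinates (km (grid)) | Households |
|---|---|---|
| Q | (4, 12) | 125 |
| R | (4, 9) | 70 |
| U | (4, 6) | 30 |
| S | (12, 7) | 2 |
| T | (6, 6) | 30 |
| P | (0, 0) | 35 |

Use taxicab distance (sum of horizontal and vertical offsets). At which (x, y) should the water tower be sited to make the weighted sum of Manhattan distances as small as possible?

Manhattan distance separates: Σwᵢ(|x−xᵢ|+|y−yᵢ|) = Σwᵢ|x−xᵢ| + Σwᵢ|y−yᵢ|, so x and y are optimised independently as 1-D weighted medians.
Total weight W = 292; half = 146.
x-coordinate, sorted with cumulative weight:
  x=0 (P, w=35) cum 35
  x=4 (Q, w=125) cum 160  ← median
  x=4 (R, w=70) cum 230
  x=4 (U, w=30) cum 260
  x=6 (T, w=30) cum 290
  x=12 (S, w=2) cum 292
⇒ x* = 4
y-coordinate, sorted with cumulative weight:
  y=0 (P, w=35) cum 35
  y=6 (U, w=30) cum 65
  y=6 (T, w=30) cum 95
  y=7 (S, w=2) cum 97
  y=9 (R, w=70) cum 167  ← median
  y=12 (Q, w=125) cum 292
⇒ y* = 9

(4, 9)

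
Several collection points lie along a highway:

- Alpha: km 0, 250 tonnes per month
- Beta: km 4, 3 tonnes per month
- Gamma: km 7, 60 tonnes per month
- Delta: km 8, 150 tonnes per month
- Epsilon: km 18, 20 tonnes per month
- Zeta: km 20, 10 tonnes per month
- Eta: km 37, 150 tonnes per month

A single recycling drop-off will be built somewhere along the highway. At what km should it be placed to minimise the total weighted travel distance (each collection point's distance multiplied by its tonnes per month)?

x = 8

For a sum of weighted absolute distances on a line, the optimum is the weighted median (not the mean). Total weight W = 643; half-weight = 321.5.
Sort by position and accumulate weight:
  km 0 (Alpha, w=250) → cum 250
  km 4 (Beta, w=3) → cum 253
  km 7 (Gamma, w=60) → cum 313
  km 8 (Delta, w=150) → cum 463  ≥ 321.5 → median here
  km 18 (Epsilon, w=20) → cum 483
  km 20 (Zeta, w=10) → cum 493
  km 37 (Eta, w=150) → cum 643
Optimal location: km 8.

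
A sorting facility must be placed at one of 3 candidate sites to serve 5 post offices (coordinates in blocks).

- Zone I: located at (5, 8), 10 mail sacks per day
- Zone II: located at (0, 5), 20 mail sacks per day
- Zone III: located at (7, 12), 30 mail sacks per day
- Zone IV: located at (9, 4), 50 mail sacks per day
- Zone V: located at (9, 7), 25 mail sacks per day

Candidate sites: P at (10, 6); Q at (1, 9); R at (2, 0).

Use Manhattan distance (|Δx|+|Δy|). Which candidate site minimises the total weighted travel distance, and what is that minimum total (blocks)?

P, total 760 blocks

Total weighted distance at each candidate:
  P (10, 6): total = 760
  Q (1, 9): total = 1320
  R (2, 0): total = 1660
Minimum is at P with total 760 blocks.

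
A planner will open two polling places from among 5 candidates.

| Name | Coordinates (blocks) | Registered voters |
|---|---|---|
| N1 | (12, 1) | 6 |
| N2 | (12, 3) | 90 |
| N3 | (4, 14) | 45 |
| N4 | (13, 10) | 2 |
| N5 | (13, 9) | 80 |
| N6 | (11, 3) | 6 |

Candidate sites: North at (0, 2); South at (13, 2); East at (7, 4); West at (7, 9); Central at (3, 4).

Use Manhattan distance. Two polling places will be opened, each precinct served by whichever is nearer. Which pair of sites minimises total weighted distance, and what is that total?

Evaluate every pair (each demand assigned to the nearer of the two):
  {South, West}: total = 1064
  {South, Central}: total = 1281
  {South, East}: total = 1371
  {East, West}: total = 1472
  {North, South}: total = 1506
  {West, Central}: total = 1880
  {North, West}: total = 1982
  {East, Central}: total = 2017
  {North, East}: total = 2107
  {North, Central}: total = 2753
Best pair: {South, West} with total 1064.

{South, West}, total 1064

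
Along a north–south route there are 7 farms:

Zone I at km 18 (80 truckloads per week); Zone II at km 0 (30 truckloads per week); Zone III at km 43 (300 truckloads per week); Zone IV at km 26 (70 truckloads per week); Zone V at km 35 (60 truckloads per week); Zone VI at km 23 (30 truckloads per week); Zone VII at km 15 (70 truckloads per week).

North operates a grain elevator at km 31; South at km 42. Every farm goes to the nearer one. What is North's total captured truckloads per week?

340

The indifferent point is the midpoint (31+42)/2 = 36.5; farms left of it (closer to North at 31) go to North, those right go to South.
  Zone II at 0 (w=30) → North
  Zone VII at 15 (w=70) → North
  Zone I at 18 (w=80) → North
  Zone VI at 23 (w=30) → North
  Zone IV at 26 (w=70) → North
  Zone V at 35 (w=60) → North
  Zone III at 43 (w=300) → South
North captures 340; South captures 300.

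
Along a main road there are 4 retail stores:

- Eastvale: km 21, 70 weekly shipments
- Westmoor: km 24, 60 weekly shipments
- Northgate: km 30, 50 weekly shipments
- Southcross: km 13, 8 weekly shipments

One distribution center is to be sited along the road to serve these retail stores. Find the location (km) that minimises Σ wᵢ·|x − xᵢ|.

x = 24

For a sum of weighted absolute distances on a line, the optimum is the weighted median (not the mean). Total weight W = 188; half-weight = 94.
Sort by position and accumulate weight:
  km 13 (Southcross, w=8) → cum 8
  km 21 (Eastvale, w=70) → cum 78
  km 24 (Westmoor, w=60) → cum 138  ≥ 94 → median here
  km 30 (Northgate, w=50) → cum 188
Optimal location: km 24.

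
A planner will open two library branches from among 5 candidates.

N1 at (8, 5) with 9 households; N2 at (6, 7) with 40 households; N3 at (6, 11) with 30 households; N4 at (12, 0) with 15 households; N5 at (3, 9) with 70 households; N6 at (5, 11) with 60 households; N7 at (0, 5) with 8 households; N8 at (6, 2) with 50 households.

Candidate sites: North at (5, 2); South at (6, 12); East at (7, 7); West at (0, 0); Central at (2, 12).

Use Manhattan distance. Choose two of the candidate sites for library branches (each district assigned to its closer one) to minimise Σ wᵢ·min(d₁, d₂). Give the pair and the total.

{North, South}, total 1073

Evaluate every pair (each demand assigned to the nearer of the two):
  {North, South}: total = 1073
  {South, East}: total = 1189
  {North, Central}: total = 1213
  {North, East}: total = 1246
  {East, Central}: total = 1289
  {South, West}: total = 1471
  {East, West}: total = 1517
  {South, Central}: total = 1553
  {West, Central}: total = 1767
  {North, West}: total = 1989
Best pair: {North, South} with total 1073.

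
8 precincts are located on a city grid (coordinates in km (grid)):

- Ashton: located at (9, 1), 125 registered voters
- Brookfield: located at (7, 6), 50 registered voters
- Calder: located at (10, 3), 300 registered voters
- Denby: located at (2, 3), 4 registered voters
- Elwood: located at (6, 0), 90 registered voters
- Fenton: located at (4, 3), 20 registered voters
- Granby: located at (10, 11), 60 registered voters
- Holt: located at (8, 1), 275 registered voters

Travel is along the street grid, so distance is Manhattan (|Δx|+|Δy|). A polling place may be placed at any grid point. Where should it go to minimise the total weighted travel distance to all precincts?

Manhattan distance separates: Σwᵢ(|x−xᵢ|+|y−yᵢ|) = Σwᵢ|x−xᵢ| + Σwᵢ|y−yᵢ|, so x and y are optimised independently as 1-D weighted medians.
Total weight W = 924; half = 462.
x-coordinate, sorted with cumulative weight:
  x=2 (Denby, w=4) cum 4
  x=4 (Fenton, w=20) cum 24
  x=6 (Elwood, w=90) cum 114
  x=7 (Brookfield, w=50) cum 164
  x=8 (Holt, w=275) cum 439
  x=9 (Ashton, w=125) cum 564  ← median
  x=10 (Calder, w=300) cum 864
  x=10 (Granby, w=60) cum 924
⇒ x* = 9
y-coordinate, sorted with cumulative weight:
  y=0 (Elwood, w=90) cum 90
  y=1 (Ashton, w=125) cum 215
  y=1 (Holt, w=275) cum 490  ← median
  y=3 (Calder, w=300) cum 790
  y=3 (Denby, w=4) cum 794
  y=3 (Fenton, w=20) cum 814
  y=6 (Brookfield, w=50) cum 864
  y=11 (Granby, w=60) cum 924
⇒ y* = 1

(9, 1)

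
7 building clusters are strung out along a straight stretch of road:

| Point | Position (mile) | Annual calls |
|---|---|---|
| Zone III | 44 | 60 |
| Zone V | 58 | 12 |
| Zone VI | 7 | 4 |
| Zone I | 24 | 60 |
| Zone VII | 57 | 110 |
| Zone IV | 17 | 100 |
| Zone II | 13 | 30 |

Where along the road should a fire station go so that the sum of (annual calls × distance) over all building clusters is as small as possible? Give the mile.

x = 24

For a sum of weighted absolute distances on a line, the optimum is the weighted median (not the mean). Total weight W = 376; half-weight = 188.
Sort by position and accumulate weight:
  mile 7 (Zone VI, w=4) → cum 4
  mile 13 (Zone II, w=30) → cum 34
  mile 17 (Zone IV, w=100) → cum 134
  mile 24 (Zone I, w=60) → cum 194  ≥ 188 → median here
  mile 44 (Zone III, w=60) → cum 254
  mile 57 (Zone VII, w=110) → cum 364
  mile 58 (Zone V, w=12) → cum 376
Optimal location: mile 24.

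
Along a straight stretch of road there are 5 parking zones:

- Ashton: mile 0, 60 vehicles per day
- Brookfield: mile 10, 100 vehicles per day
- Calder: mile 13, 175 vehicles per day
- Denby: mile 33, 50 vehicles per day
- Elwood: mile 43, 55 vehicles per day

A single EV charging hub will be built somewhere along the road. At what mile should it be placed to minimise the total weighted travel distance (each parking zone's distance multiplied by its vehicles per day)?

x = 13

For a sum of weighted absolute distances on a line, the optimum is the weighted median (not the mean). Total weight W = 440; half-weight = 220.
Sort by position and accumulate weight:
  mile 0 (Ashton, w=60) → cum 60
  mile 10 (Brookfield, w=100) → cum 160
  mile 13 (Calder, w=175) → cum 335  ≥ 220 → median here
  mile 33 (Denby, w=50) → cum 385
  mile 43 (Elwood, w=55) → cum 440
Optimal location: mile 13.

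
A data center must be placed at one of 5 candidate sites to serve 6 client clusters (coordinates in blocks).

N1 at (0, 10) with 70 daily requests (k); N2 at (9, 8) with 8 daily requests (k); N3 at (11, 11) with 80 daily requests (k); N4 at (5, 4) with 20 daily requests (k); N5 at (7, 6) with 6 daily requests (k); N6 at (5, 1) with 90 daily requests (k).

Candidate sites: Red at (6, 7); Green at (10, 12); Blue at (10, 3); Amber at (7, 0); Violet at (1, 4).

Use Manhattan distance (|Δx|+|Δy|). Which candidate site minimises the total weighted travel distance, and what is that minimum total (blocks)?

Total weighted distance at each candidate:
  Red (6, 7): total = 2104
  Green (10, 12): total = 2794
  Blue (10, 3): total = 2744
  Amber (7, 0): total = 2896
  Violet (1, 4): total = 2704
Minimum is at Red with total 2104 blocks.

Red, total 2104 blocks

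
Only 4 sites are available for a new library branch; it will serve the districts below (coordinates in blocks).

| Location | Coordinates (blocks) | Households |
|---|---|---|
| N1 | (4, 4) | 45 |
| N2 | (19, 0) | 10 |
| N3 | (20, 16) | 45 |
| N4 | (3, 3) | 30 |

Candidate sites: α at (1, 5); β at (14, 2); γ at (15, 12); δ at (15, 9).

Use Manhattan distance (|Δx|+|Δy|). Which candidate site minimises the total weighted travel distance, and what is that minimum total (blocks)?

β, total 1870 blocks

Total weighted distance at each candidate:
  α (1, 5): total = 1880
  β (14, 2): total = 1870
  γ (15, 12): total = 2050
  δ (15, 9): total = 1930
Minimum is at β with total 1870 blocks.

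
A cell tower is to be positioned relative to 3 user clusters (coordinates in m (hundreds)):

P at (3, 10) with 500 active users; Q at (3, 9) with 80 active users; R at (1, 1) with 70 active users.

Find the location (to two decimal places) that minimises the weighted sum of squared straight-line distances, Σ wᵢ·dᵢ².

The minimiser of Σwᵢ‖p−pᵢ‖² is the weighted centroid p* = (Σwᵢpᵢ)/(Σwᵢ).
Σwᵢ = 650.
Σwᵢxᵢ = 500·3 + 80·3 + 70·1 = 1810.
Σwᵢyᵢ = 500·10 + 80·9 + 70·1 = 5790.
x* = 1810/650 = 2.78, y* = 5790/650 = 8.91.

(2.78, 8.91)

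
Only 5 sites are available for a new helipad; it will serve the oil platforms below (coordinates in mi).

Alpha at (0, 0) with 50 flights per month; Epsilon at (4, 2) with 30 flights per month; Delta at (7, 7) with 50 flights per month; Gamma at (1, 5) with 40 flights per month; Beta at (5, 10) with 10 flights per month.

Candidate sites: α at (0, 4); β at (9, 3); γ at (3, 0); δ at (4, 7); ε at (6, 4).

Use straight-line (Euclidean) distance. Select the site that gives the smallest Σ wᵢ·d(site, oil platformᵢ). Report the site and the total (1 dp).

Total weighted distance at each candidate:
  α (0, 4): total = 849.6
  β (9, 3): total = 1261.4
  γ (3, 0): total = 937.6
  δ (4, 7): total = 879.0
  ε (6, 4): total = 868.3
Minimum is at α with total 849.6 mi.

α, total 849.6 mi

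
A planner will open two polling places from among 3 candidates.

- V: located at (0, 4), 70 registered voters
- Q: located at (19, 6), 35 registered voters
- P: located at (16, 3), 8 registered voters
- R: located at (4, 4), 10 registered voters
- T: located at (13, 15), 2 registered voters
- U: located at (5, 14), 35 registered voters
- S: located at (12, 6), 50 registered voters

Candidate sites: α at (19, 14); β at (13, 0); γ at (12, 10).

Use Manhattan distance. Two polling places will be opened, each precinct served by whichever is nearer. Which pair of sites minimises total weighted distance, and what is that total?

{β, γ}, total 2350

Evaluate every pair (each demand assigned to the nearer of the two):
  {β, γ}: total = 2350
  {α, γ}: total = 2365
  {α, β}: total = 2502
Best pair: {β, γ} with total 2350.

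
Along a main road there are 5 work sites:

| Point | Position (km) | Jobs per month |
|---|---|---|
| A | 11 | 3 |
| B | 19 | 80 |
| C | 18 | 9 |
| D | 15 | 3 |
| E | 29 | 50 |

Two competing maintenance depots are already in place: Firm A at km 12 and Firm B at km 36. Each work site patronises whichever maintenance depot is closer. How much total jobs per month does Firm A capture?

95

The indifferent point is the midpoint (12+36)/2 = 24; work sites left of it (closer to Firm A at 12) go to Firm A, those right go to Firm B.
  A at 11 (w=3) → Firm A
  D at 15 (w=3) → Firm A
  C at 18 (w=9) → Firm A
  B at 19 (w=80) → Firm A
  E at 29 (w=50) → Firm B
Firm A captures 95; Firm B captures 50.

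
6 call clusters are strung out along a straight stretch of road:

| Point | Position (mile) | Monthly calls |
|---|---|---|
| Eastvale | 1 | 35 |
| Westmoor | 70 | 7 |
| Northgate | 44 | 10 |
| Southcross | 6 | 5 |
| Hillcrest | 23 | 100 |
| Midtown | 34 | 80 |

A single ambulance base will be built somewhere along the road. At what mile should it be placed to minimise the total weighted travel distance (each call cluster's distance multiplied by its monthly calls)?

x = 23

For a sum of weighted absolute distances on a line, the optimum is the weighted median (not the mean). Total weight W = 237; half-weight = 118.5.
Sort by position and accumulate weight:
  mile 1 (Eastvale, w=35) → cum 35
  mile 6 (Southcross, w=5) → cum 40
  mile 23 (Hillcrest, w=100) → cum 140  ≥ 118.5 → median here
  mile 34 (Midtown, w=80) → cum 220
  mile 44 (Northgate, w=10) → cum 230
  mile 70 (Westmoor, w=7) → cum 237
Optimal location: mile 23.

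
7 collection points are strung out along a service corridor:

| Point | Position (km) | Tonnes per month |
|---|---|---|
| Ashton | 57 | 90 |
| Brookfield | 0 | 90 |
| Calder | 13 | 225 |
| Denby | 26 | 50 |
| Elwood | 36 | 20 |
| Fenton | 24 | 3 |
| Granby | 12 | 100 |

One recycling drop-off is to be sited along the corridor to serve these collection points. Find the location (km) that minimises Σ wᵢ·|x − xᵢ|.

For a sum of weighted absolute distances on a line, the optimum is the weighted median (not the mean). Total weight W = 578; half-weight = 289.
Sort by position and accumulate weight:
  km 0 (Brookfield, w=90) → cum 90
  km 12 (Granby, w=100) → cum 190
  km 13 (Calder, w=225) → cum 415  ≥ 289 → median here
  km 24 (Fenton, w=3) → cum 418
  km 26 (Denby, w=50) → cum 468
  km 36 (Elwood, w=20) → cum 488
  km 57 (Ashton, w=90) → cum 578
Optimal location: km 13.

x = 13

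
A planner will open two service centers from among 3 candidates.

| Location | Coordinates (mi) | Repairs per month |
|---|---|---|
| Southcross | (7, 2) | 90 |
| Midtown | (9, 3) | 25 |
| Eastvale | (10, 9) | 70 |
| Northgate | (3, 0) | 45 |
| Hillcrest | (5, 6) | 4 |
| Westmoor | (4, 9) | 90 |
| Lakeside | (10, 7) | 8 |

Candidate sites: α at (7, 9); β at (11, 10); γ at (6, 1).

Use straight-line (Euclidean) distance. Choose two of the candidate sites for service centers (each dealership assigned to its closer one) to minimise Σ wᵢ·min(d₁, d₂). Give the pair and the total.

Evaluate every pair (each demand assigned to the nearer of the two):
  {α, γ}: total = 883.0
  {β, γ}: total = 1140.8
  {α, β}: total = 1640.0
Best pair: {α, γ} with total 883.0.

{α, γ}, total 883.0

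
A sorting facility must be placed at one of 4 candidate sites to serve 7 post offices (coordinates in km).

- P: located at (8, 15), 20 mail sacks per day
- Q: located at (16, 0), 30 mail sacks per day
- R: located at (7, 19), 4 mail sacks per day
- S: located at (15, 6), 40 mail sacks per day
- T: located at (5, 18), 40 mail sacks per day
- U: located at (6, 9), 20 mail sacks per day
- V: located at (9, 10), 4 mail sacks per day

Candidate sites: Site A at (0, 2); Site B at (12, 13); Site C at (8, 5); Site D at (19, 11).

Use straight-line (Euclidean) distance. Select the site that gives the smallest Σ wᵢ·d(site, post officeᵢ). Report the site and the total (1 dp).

Site B, total 1338.6 km

Total weighted distance at each candidate:
  Site A (0, 2): total = 2386.6
  Site B (12, 13): total = 1338.6
  Site C (8, 5): total = 1465.5
  Site D (19, 11): total = 1819.3
Minimum is at Site B with total 1338.6 km.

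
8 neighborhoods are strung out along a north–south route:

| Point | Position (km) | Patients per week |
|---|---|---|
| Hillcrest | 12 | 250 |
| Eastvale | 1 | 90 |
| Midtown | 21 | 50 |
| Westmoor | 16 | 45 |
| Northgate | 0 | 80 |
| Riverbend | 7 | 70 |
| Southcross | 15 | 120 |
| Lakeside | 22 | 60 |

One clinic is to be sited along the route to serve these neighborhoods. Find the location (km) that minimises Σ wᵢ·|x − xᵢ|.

x = 12

For a sum of weighted absolute distances on a line, the optimum is the weighted median (not the mean). Total weight W = 765; half-weight = 382.5.
Sort by position and accumulate weight:
  km 0 (Northgate, w=80) → cum 80
  km 1 (Eastvale, w=90) → cum 170
  km 7 (Riverbend, w=70) → cum 240
  km 12 (Hillcrest, w=250) → cum 490  ≥ 382.5 → median here
  km 15 (Southcross, w=120) → cum 610
  km 16 (Westmoor, w=45) → cum 655
  km 21 (Midtown, w=50) → cum 705
  km 22 (Lakeside, w=60) → cum 765
Optimal location: km 12.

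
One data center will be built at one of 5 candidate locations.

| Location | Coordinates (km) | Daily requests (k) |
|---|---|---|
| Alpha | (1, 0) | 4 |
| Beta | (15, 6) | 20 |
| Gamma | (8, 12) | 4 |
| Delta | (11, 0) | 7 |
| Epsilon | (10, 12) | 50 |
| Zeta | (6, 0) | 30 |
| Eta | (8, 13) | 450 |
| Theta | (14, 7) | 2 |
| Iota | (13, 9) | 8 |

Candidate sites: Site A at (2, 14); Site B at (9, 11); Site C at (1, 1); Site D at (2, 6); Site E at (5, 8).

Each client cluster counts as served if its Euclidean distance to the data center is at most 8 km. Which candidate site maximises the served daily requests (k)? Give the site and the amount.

Site B, covering 534

Coverage radius r = 8 km; a point is covered iff (Δx)²+(Δy)² ≤ 8² = 64.
  Site A (2, 14): covers {Gamma, Eta} → 454
  Site B (9, 11): covers {Beta, Gamma, Epsilon, Eta, Theta, Iota} → 534
  Site C (1, 1): covers {Alpha, Zeta} → 34
  Site D (2, 6): covers {Alpha, Zeta} → 34
  Site E (5, 8): covers {Gamma, Epsilon, Eta} → 504
Maximum coverage at Site B: 534 daily requests (k).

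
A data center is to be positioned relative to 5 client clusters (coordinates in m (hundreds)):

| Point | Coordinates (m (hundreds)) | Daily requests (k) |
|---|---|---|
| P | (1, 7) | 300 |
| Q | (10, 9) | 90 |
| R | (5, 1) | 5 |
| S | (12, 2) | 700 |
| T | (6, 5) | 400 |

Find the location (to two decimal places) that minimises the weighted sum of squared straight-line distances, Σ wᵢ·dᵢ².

The minimiser of Σwᵢ‖p−pᵢ‖² is the weighted centroid p* = (Σwᵢpᵢ)/(Σwᵢ).
Σwᵢ = 1495.
Σwᵢxᵢ = 300·1 + 90·10 + 5·5 + 700·12 + 400·6 = 12025.
Σwᵢyᵢ = 300·7 + 90·9 + 5·1 + 700·2 + 400·5 = 6315.
x* = 12025/1495 = 8.04, y* = 6315/1495 = 4.22.

(8.04, 4.22)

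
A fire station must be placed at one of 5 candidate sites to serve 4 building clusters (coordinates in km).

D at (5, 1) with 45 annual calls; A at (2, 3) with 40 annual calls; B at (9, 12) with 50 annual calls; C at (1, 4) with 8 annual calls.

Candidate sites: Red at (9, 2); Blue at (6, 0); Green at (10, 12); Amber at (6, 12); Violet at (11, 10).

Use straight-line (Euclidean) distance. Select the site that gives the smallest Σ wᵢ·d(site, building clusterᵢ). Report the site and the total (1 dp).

Blue, total 933.3 km

Total weighted distance at each candidate:
  Red (9, 2): total = 1034.4
  Blue (6, 0): total = 933.3
  Green (10, 12): total = 1171.7
  Amber (6, 12): total = 1116.5
  Violet (11, 10): total = 1177.5
Minimum is at Blue with total 933.3 km.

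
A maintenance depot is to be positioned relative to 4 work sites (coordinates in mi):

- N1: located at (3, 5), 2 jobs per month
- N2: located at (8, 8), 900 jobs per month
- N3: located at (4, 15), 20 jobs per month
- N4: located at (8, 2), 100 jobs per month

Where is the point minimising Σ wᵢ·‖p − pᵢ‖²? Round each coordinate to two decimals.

The minimiser of Σwᵢ‖p−pᵢ‖² is the weighted centroid p* = (Σwᵢpᵢ)/(Σwᵢ).
Σwᵢ = 1022.
Σwᵢxᵢ = 2·3 + 900·8 + 20·4 + 100·8 = 8086.
Σwᵢyᵢ = 2·5 + 900·8 + 20·15 + 100·2 = 7710.
x* = 8086/1022 = 7.91, y* = 7710/1022 = 7.54.

(7.91, 7.54)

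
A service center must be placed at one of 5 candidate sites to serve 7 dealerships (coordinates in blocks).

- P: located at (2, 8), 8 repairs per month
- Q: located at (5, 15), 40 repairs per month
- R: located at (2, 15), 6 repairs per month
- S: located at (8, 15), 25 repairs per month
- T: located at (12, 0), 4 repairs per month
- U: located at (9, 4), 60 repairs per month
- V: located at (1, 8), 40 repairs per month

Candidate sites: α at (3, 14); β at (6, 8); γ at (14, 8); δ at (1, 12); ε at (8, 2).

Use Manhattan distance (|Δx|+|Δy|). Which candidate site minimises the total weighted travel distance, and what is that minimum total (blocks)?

β, total 1319 blocks

Total weighted distance at each candidate:
  α (3, 14): total = 1710
  β (6, 8): total = 1319
  γ (14, 8): total = 2275
  δ (1, 12): total = 1806
  ε (8, 2): total = 1899
Minimum is at β with total 1319 blocks.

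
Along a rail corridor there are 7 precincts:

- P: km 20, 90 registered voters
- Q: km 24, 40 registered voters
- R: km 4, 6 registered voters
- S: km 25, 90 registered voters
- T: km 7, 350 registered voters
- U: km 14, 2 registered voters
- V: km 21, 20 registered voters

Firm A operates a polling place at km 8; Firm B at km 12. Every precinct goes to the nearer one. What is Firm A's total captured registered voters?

The indifferent point is the midpoint (8+12)/2 = 10; precincts left of it (closer to Firm A at 8) go to Firm A, those right go to Firm B.
  R at 4 (w=6) → Firm A
  T at 7 (w=350) → Firm A
  U at 14 (w=2) → Firm B
  P at 20 (w=90) → Firm B
  V at 21 (w=20) → Firm B
  Q at 24 (w=40) → Firm B
  S at 25 (w=90) → Firm B
Firm A captures 356; Firm B captures 242.

356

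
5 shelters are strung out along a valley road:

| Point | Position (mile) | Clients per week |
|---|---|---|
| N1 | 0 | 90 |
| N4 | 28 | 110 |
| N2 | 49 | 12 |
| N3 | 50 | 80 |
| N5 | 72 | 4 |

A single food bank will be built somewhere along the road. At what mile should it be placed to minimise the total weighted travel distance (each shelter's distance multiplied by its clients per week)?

x = 28

For a sum of weighted absolute distances on a line, the optimum is the weighted median (not the mean). Total weight W = 296; half-weight = 148.
Sort by position and accumulate weight:
  mile 0 (N1, w=90) → cum 90
  mile 28 (N4, w=110) → cum 200  ≥ 148 → median here
  mile 49 (N2, w=12) → cum 212
  mile 50 (N3, w=80) → cum 292
  mile 72 (N5, w=4) → cum 296
Optimal location: mile 28.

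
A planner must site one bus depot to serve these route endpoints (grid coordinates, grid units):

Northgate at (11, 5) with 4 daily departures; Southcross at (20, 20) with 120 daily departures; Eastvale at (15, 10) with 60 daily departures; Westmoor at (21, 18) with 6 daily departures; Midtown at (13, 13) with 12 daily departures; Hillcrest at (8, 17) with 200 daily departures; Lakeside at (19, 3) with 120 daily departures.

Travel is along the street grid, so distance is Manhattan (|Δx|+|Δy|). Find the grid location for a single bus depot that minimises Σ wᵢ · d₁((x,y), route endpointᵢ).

(15, 17)

Manhattan distance separates: Σwᵢ(|x−xᵢ|+|y−yᵢ|) = Σwᵢ|x−xᵢ| + Σwᵢ|y−yᵢ|, so x and y are optimised independently as 1-D weighted medians.
Total weight W = 522; half = 261.
x-coordinate, sorted with cumulative weight:
  x=8 (Hillcrest, w=200) cum 200
  x=11 (Northgate, w=4) cum 204
  x=13 (Midtown, w=12) cum 216
  x=15 (Eastvale, w=60) cum 276  ← median
  x=19 (Lakeside, w=120) cum 396
  x=20 (Southcross, w=120) cum 516
  x=21 (Westmoor, w=6) cum 522
⇒ x* = 15
y-coordinate, sorted with cumulative weight:
  y=3 (Lakeside, w=120) cum 120
  y=5 (Northgate, w=4) cum 124
  y=10 (Eastvale, w=60) cum 184
  y=13 (Midtown, w=12) cum 196
  y=17 (Hillcrest, w=200) cum 396  ← median
  y=18 (Westmoor, w=6) cum 402
  y=20 (Southcross, w=120) cum 522
⇒ y* = 17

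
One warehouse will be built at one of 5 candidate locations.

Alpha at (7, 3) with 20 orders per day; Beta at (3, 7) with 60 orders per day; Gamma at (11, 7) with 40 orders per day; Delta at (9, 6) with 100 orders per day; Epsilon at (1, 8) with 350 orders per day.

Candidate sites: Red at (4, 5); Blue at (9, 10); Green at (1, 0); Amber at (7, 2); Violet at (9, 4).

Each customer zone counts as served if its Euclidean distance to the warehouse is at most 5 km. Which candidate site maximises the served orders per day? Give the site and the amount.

Red, covering 430

Coverage radius r = 5 km; a point is covered iff (Δx)²+(Δy)² ≤ 5² = 25.
  Red (4, 5): covers {Alpha, Beta, Epsilon} → 430
  Blue (9, 10): covers {Gamma, Delta} → 140
  Green (1, 0): covers {none} → 0
  Amber (7, 2): covers {Alpha, Delta} → 120
  Violet (9, 4): covers {Alpha, Gamma, Delta} → 160
Maximum coverage at Red: 430 orders per day.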